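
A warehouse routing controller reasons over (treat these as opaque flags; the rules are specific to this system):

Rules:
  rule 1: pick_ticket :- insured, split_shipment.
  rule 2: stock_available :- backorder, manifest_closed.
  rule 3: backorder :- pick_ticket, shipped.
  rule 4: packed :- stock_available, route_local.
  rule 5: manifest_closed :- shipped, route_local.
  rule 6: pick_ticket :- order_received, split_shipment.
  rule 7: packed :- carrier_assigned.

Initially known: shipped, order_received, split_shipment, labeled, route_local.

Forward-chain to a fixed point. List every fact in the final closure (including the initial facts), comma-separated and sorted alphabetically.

Round 1: rule 5 [manifest_closed :- shipped, route_local.]; rule 6 [pick_ticket :- order_received, split_shipment.]. Adds manifest_closed, pick_ticket.
Round 2: rule 3 [backorder :- pick_ticket, shipped.]. Adds backorder.
Round 3: rule 2 [stock_available :- backorder, manifest_closed.]. Adds stock_available.
Round 4: rule 4 [packed :- stock_available, route_local.]. Adds packed.

backorder, labeled, manifest_closed, order_received, packed, pick_ticket, route_local, shipped, split_shipment, stock_available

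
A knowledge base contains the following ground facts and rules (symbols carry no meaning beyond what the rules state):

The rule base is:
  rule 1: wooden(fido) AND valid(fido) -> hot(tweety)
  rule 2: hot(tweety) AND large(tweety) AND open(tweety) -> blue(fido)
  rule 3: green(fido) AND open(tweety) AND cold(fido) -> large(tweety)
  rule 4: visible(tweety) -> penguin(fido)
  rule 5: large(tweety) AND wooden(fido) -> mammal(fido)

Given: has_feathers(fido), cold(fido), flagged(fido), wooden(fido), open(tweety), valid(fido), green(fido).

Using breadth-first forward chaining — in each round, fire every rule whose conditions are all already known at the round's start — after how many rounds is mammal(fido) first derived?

Round 1 — rule 1, rule 3, derive hot(tweety), large(tweety).
Round 2 — rule 2, rule 5, derive blue(fido), mammal(fido).
mammal(fido) first appears in round 2.

2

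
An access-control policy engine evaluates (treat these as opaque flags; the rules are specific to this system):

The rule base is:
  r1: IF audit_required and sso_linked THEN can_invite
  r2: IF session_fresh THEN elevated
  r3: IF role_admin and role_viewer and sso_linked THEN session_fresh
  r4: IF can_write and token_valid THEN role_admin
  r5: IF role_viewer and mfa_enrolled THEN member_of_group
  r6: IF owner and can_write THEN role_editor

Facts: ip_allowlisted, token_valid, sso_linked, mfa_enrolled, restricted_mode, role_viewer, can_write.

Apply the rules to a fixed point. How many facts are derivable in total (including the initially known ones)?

Round 1 fires r4, r5, giving role_admin, member_of_group.
Round 2 fires r3, giving session_fresh.
Round 3 fires r2, giving elevated.
Closure: {can_write, elevated, ip_allowlisted, member_of_group, mfa_enrolled, restricted_mode, role_admin, role_viewer, session_fresh, sso_linked, token_valid} — 11 facts.

11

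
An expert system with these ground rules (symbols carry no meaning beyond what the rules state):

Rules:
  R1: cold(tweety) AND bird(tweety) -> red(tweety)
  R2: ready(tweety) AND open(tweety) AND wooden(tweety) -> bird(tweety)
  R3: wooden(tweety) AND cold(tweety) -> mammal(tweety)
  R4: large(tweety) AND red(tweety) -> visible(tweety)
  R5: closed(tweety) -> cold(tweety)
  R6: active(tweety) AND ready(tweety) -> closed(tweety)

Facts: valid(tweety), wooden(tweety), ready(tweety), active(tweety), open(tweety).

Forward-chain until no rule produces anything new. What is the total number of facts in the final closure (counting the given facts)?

Round 1 fires R2, R6, giving bird(tweety), closed(tweety).
Round 2 fires R5, giving cold(tweety).
Round 3 fires R1, R3, giving red(tweety), mammal(tweety).
Closure: {active(tweety), bird(tweety), closed(tweety), cold(tweety), mammal(tweety), open(tweety), ready(tweety), red(tweety), valid(tweety), wooden(tweety)} — 10 facts.

10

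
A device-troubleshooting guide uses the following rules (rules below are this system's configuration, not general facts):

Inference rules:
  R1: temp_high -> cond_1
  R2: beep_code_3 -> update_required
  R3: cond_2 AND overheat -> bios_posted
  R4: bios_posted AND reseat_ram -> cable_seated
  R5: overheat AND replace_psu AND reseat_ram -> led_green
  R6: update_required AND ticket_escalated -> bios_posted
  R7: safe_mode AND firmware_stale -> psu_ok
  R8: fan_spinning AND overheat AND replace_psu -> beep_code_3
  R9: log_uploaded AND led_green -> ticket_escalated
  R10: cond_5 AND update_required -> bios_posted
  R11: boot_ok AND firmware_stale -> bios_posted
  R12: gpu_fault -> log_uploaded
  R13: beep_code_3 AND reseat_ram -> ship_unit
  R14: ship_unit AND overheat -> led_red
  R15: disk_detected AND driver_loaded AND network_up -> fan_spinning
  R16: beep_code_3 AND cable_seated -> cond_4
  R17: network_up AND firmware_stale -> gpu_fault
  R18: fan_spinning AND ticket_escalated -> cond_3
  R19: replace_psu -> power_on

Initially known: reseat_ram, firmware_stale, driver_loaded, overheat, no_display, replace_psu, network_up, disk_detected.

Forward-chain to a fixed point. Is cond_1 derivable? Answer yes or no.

no

Round 1: R5 [overheat AND replace_psu AND reseat_ram -> led_green]; R15 [disk_detected AND driver_loaded AND network_up -> fan_spinning]; R17 [network_up AND firmware_stale -> gpu_fault]; R19 [replace_psu -> power_on]. Adds led_green, fan_spinning, gpu_fault, power_on.
Round 2: R8 [fan_spinning AND overheat AND replace_psu -> beep_code_3]; R12 [gpu_fault -> log_uploaded]. Adds beep_code_3, log_uploaded.
Round 3: R2 [beep_code_3 -> update_required]; R9 [log_uploaded AND led_green -> ticket_escalated]; R13 [beep_code_3 AND reseat_ram -> ship_unit]. Adds update_required, ticket_escalated, ship_unit.
Round 4: R6 [update_required AND ticket_escalated -> bios_posted]; R14 [ship_unit AND overheat -> led_red]; R18 [fan_spinning AND ticket_escalated -> cond_3]. Adds bios_posted, led_red, cond_3.
Round 5: R4 [bios_posted AND reseat_ram -> cable_seated]. Adds cable_seated.
Round 6: R16 [beep_code_3 AND cable_seated -> cond_4]. Adds cond_4.
Fixed point reached. cond_1 is concluded only by R1; R1 needs temp_high (never derived).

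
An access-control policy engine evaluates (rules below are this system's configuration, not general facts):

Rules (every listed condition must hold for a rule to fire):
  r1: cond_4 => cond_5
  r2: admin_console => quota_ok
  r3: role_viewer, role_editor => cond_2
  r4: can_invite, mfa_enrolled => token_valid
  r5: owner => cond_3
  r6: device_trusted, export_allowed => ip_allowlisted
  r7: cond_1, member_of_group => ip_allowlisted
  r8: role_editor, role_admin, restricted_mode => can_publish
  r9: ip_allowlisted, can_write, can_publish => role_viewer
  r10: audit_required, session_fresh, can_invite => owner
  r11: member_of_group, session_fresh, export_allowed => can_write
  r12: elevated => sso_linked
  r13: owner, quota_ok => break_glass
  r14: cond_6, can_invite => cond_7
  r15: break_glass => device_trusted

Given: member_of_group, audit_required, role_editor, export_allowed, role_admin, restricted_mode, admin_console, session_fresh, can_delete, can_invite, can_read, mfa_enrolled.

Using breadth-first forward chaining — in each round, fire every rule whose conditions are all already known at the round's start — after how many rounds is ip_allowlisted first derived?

4

[1] r2 [admin_console => quota_ok]; r4 [can_invite, mfa_enrolled => token_valid]; r8 [role_editor, role_admin, restricted_mode => can_publish]; r10 [audit_required, session_fresh, can_invite => owner]; r11 [member_of_group, session_fresh, export_allowed => can_write]. ⇒ new: quota_ok, token_valid, can_publish, owner, can_write.
[2] r5 [owner => cond_3]; r13 [owner, quota_ok => break_glass]. ⇒ new: cond_3, break_glass.
[3] r15 [break_glass => device_trusted]. ⇒ new: device_trusted.
[4] r6 [device_trusted, export_allowed => ip_allowlisted]. ⇒ new: ip_allowlisted.
ip_allowlisted first appears in round 4.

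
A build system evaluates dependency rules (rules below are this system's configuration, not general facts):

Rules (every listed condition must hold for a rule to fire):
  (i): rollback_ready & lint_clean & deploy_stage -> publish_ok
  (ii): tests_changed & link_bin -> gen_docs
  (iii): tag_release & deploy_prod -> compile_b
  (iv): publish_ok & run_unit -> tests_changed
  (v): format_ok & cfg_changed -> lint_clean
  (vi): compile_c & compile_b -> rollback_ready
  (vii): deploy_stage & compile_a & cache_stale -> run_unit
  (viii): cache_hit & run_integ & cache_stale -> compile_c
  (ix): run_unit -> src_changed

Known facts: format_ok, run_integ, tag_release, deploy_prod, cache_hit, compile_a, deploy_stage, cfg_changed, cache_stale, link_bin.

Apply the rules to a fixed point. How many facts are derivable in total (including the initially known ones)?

19

Round 1: (iii) [tag_release & deploy_prod -> compile_b]; (v) [format_ok & cfg_changed -> lint_clean]; (vii) [deploy_stage & compile_a & cache_stale -> run_unit]; (viii) [cache_hit & run_integ & cache_stale -> compile_c]. New: compile_b, lint_clean, run_unit, compile_c.
Round 2: (vi) [compile_c & compile_b -> rollback_ready]; (ix) [run_unit -> src_changed]. New: rollback_ready, src_changed.
Round 3: (i) [rollback_ready & lint_clean & deploy_stage -> publish_ok]. New: publish_ok.
Round 4: (iv) [publish_ok & run_unit -> tests_changed]. New: tests_changed.
Round 5: (ii) [tests_changed & link_bin -> gen_docs]. New: gen_docs.
Closure: {cache_hit, cache_stale, cfg_changed, compile_a, compile_b, compile_c, deploy_prod, deploy_stage, format_ok, gen_docs, link_bin, lint_clean, publish_ok, rollback_ready, run_integ, run_unit, src_changed, tag_release, tests_changed} — 19 facts.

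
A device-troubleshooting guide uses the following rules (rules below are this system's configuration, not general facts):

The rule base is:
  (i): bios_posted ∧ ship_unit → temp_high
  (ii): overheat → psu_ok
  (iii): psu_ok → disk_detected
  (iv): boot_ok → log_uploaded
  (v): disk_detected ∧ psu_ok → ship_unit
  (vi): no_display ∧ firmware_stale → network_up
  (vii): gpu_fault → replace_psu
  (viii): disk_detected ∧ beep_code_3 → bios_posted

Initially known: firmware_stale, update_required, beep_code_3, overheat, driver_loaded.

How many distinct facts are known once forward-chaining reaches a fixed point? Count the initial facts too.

Round 1 — (ii), derive psu_ok.
Round 2 — (iii), derive disk_detected.
Round 3 — (v), (viii), derive ship_unit, bios_posted.
Round 4 — (i), derive temp_high.
Closure: {beep_code_3, bios_posted, disk_detected, driver_loaded, firmware_stale, overheat, psu_ok, ship_unit, temp_high, update_required} — 10 facts.

10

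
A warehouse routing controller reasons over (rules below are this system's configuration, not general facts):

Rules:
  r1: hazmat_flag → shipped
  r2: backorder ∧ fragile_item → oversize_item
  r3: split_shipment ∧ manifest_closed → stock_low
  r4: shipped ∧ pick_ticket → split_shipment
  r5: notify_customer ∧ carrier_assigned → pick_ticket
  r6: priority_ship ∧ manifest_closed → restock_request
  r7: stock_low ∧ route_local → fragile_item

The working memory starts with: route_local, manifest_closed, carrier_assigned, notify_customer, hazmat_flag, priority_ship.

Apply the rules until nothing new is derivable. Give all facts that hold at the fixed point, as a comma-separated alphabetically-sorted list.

[1] r1 [hazmat_flag → shipped]; r5 [notify_customer ∧ carrier_assigned → pick_ticket]; r6 [priority_ship ∧ manifest_closed → restock_request]. ⇒ new: shipped, pick_ticket, restock_request.
[2] r4 [shipped ∧ pick_ticket → split_shipment]. ⇒ new: split_shipment.
[3] r3 [split_shipment ∧ manifest_closed → stock_low]. ⇒ new: stock_low.
[4] r7 [stock_low ∧ route_local → fragile_item]. ⇒ new: fragile_item.

carrier_assigned, fragile_item, hazmat_flag, manifest_closed, notify_customer, pick_ticket, priority_ship, restock_request, route_local, shipped, split_shipment, stock_low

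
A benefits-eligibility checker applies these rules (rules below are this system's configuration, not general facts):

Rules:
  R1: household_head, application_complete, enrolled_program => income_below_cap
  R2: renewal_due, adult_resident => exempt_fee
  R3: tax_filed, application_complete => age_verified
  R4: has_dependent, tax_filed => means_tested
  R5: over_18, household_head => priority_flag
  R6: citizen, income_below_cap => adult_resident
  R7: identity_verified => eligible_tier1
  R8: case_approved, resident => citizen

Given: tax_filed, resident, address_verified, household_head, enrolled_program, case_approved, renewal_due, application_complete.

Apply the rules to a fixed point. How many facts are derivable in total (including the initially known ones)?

13

[1] R1 [household_head, application_complete, enrolled_program => income_below_cap]; R3 [tax_filed, application_complete => age_verified]; R8 [case_approved, resident => citizen]. ⇒ new: income_below_cap, age_verified, citizen.
[2] R6 [citizen, income_below_cap => adult_resident]. ⇒ new: adult_resident.
[3] R2 [renewal_due, adult_resident => exempt_fee]. ⇒ new: exempt_fee.
Closure: {address_verified, adult_resident, age_verified, application_complete, case_approved, citizen, enrolled_program, exempt_fee, household_head, income_below_cap, renewal_due, resident, tax_filed} — 13 facts.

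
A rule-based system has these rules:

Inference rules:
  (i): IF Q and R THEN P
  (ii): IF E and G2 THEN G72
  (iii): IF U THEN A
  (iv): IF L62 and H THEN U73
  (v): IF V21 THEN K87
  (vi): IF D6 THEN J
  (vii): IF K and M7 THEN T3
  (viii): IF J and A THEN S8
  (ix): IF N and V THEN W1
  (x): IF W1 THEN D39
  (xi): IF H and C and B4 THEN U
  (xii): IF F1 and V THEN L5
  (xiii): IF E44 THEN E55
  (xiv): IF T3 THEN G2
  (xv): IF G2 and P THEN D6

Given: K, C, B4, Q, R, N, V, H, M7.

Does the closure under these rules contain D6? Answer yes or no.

Round 1: (i) [IF Q and R THEN P]; (vii) [IF K and M7 THEN T3]; (ix) [IF N and V THEN W1]; (xi) [IF H and C and B4 THEN U]. Adds P, T3, W1, U.
Round 2: (iii) [IF U THEN A]; (x) [IF W1 THEN D39]; (xiv) [IF T3 THEN G2]. Adds A, D39, G2.
Round 3: (xv) [IF G2 and P THEN D6]. Adds D6.
Round 4: (vi) [IF D6 THEN J]. Adds J.
Round 5: (viii) [IF J and A THEN S8]. Adds S8.
D6 appears in round 3, so it is derivable.

yes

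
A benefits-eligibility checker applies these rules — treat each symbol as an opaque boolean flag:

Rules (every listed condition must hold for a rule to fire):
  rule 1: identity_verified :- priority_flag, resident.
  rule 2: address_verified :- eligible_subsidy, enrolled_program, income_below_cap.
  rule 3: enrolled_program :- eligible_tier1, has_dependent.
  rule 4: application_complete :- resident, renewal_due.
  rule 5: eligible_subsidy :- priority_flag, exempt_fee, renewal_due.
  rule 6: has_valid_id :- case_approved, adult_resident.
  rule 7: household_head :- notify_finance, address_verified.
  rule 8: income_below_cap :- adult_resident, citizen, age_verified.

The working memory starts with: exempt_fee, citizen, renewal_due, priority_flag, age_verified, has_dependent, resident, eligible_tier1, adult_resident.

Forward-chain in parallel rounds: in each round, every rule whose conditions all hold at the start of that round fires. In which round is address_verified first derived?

2

Round 1 — rule 1, rule 3, rule 4, rule 5, rule 8, derive identity_verified, enrolled_program, application_complete, eligible_subsidy, income_below_cap.
Round 2 — rule 2, derive address_verified.
address_verified first appears in round 2.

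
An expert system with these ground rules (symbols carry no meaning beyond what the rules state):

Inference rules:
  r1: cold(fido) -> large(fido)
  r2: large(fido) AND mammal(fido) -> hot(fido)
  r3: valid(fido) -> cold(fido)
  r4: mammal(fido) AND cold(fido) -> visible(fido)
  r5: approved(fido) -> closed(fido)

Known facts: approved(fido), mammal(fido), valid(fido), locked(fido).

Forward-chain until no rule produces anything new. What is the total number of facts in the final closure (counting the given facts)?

Round 1 — r3, r5, derive cold(fido), closed(fido).
Round 2 — r1, r4, derive large(fido), visible(fido).
Round 3 — r2, derive hot(fido).
Closure: {approved(fido), closed(fido), cold(fido), hot(fido), large(fido), locked(fido), mammal(fido), valid(fido), visible(fido)} — 9 facts.

9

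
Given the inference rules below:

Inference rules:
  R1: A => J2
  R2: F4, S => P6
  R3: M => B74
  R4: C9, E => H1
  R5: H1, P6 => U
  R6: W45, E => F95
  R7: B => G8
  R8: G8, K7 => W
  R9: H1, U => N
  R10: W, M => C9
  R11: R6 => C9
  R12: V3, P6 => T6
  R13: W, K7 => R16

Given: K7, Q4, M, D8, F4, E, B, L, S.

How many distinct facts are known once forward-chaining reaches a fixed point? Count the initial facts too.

18

Round 1: R2 [F4, S => P6]; R3 [M => B74]; R7 [B => G8]. Adds P6, B74, G8.
Round 2: R8 [G8, K7 => W]. Adds W.
Round 3: R10 [W, M => C9]; R13 [W, K7 => R16]. Adds C9, R16.
Round 4: R4 [C9, E => H1]. Adds H1.
Round 5: R5 [H1, P6 => U]. Adds U.
Round 6: R9 [H1, U => N]. Adds N.
Closure: {B, B74, C9, D8, E, F4, G8, H1, K7, L, M, N, P6, Q4, R16, S, U, W} — 18 facts.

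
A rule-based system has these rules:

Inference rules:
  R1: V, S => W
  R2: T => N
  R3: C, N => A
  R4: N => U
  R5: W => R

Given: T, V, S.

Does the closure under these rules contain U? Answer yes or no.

yes

Round 1 fires R1, R2, giving W, N.
Round 2 fires R4, R5, giving U, R.
U appears in round 2, so it is derivable.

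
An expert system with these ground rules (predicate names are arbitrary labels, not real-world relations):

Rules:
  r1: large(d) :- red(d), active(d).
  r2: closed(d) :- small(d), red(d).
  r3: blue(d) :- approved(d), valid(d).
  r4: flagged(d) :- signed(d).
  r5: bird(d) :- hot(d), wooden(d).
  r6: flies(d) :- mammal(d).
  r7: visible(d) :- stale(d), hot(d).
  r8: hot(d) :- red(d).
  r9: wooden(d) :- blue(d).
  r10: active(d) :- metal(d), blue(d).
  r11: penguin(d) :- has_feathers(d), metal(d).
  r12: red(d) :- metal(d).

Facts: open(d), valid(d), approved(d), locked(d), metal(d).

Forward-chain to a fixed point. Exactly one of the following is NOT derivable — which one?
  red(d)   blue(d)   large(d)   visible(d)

Round 1: r3 [blue(d) :- approved(d), valid(d).]; r12 [red(d) :- metal(d).]. Adds blue(d), red(d).
Round 2: r8 [hot(d) :- red(d).]; r9 [wooden(d) :- blue(d).]; r10 [active(d) :- metal(d), blue(d).]. Adds hot(d), wooden(d), active(d).
Round 3: r1 [large(d) :- red(d), active(d).]; r5 [bird(d) :- hot(d), wooden(d).]. Adds large(d), bird(d).
Derived: blue(d) (round 1), red(d) (round 1), large(d) (round 3). visible(d) never appears in any round.

visible(d)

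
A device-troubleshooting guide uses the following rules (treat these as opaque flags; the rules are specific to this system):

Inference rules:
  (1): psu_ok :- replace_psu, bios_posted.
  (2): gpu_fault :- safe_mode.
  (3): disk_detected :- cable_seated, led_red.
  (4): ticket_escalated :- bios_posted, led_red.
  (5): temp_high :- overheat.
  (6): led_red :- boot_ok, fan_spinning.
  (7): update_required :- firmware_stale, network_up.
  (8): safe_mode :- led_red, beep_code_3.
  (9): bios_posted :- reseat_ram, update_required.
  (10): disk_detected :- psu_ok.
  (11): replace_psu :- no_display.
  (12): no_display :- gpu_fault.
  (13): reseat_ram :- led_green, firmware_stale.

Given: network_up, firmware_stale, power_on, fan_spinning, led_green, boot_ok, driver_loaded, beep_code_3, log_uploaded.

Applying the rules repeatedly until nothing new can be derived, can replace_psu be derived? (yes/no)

yes

Round 1 — (6), (7), (13), derive led_red, update_required, reseat_ram.
Round 2 — (8), (9), derive safe_mode, bios_posted.
Round 3 — (2), (4), derive gpu_fault, ticket_escalated.
Round 4 — (12), derive no_display.
Round 5 — (11), derive replace_psu.
Round 6 — (1), derive psu_ok.
Round 7 — (10), derive disk_detected.
replace_psu appears in round 5, so it is derivable.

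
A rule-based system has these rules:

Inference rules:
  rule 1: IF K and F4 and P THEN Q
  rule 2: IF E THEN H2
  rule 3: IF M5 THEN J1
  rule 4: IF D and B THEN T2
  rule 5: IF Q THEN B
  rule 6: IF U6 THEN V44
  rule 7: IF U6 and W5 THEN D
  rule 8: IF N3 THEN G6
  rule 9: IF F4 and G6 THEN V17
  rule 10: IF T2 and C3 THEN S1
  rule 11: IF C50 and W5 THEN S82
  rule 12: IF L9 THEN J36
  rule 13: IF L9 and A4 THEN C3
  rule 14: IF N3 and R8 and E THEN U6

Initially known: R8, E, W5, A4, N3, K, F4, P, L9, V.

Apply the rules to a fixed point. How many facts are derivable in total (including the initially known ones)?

Round 1: rule 1 [IF K and F4 and P THEN Q]; rule 2 [IF E THEN H2]; rule 8 [IF N3 THEN G6]; rule 12 [IF L9 THEN J36]; rule 13 [IF L9 and A4 THEN C3]; rule 14 [IF N3 and R8 and E THEN U6]. New: Q, H2, G6, J36, C3, U6.
Round 2: rule 5 [IF Q THEN B]; rule 6 [IF U6 THEN V44]; rule 7 [IF U6 and W5 THEN D]; rule 9 [IF F4 and G6 THEN V17]. New: B, V44, D, V17.
Round 3: rule 4 [IF D and B THEN T2]. New: T2.
Round 4: rule 10 [IF T2 and C3 THEN S1]. New: S1.
Closure: {A4, B, C3, D, E, F4, G6, H2, J36, K, L9, N3, P, Q, R8, S1, T2, U6, V, V17, V44, W5} — 22 facts.

22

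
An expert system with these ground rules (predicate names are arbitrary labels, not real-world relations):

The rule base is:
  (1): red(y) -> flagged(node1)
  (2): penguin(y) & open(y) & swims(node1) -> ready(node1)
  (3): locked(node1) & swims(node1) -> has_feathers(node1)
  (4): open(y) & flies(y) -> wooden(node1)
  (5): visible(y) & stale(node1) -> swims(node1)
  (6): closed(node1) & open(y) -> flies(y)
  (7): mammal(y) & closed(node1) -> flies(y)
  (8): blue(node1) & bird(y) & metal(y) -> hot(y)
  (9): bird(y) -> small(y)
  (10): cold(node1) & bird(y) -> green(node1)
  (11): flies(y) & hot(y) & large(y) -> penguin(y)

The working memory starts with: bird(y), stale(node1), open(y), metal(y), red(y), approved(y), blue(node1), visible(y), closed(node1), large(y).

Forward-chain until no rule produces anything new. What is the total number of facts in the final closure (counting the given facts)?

Round 1 fires (1), (5), (6), (8), (9), giving flagged(node1), swims(node1), flies(y), hot(y), small(y).
Round 2 fires (4), (11), giving wooden(node1), penguin(y).
Round 3 fires (2), giving ready(node1).
Closure: {approved(y), bird(y), blue(node1), closed(node1), flagged(node1), flies(y), hot(y), large(y), metal(y), open(y), penguin(y), ready(node1), red(y), small(y), stale(node1), swims(node1), visible(y), wooden(node1)} — 18 facts.

18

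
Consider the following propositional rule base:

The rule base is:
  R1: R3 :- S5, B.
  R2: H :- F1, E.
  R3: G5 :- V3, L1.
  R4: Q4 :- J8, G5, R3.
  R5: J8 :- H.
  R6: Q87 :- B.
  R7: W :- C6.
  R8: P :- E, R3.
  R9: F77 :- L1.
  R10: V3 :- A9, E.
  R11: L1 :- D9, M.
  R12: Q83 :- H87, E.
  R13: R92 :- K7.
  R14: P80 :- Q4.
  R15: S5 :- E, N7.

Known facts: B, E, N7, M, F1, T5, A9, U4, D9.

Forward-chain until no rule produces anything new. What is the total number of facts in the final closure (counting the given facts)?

[1] R2 [H :- F1, E.]; R6 [Q87 :- B.]; R10 [V3 :- A9, E.]; R11 [L1 :- D9, M.]; R15 [S5 :- E, N7.]. ⇒ new: H, Q87, V3, L1, S5.
[2] R1 [R3 :- S5, B.]; R3 [G5 :- V3, L1.]; R5 [J8 :- H.]; R9 [F77 :- L1.]. ⇒ new: R3, G5, J8, F77.
[3] R4 [Q4 :- J8, G5, R3.]; R8 [P :- E, R3.]. ⇒ new: Q4, P.
[4] R14 [P80 :- Q4.]. ⇒ new: P80.
Closure: {A9, B, D9, E, F1, F77, G5, H, J8, L1, M, N7, P, P80, Q4, Q87, R3, S5, T5, U4, V3} — 21 facts.

21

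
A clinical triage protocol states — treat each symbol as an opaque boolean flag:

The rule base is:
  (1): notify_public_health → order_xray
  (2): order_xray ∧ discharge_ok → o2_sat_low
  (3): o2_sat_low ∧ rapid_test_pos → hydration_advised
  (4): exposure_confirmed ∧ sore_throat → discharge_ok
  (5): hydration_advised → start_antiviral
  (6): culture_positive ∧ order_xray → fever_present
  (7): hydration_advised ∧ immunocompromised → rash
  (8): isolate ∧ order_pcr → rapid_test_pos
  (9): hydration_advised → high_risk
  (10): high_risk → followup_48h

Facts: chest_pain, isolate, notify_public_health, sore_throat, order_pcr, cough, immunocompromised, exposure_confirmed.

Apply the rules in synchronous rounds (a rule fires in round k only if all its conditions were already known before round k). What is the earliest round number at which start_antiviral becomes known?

4

Round 1: (1) [notify_public_health → order_xray]; (4) [exposure_confirmed ∧ sore_throat → discharge_ok]; (8) [isolate ∧ order_pcr → rapid_test_pos]. Adds order_xray, discharge_ok, rapid_test_pos.
Round 2: (2) [order_xray ∧ discharge_ok → o2_sat_low]. Adds o2_sat_low.
Round 3: (3) [o2_sat_low ∧ rapid_test_pos → hydration_advised]. Adds hydration_advised.
Round 4: (5) [hydration_advised → start_antiviral]; (7) [hydration_advised ∧ immunocompromised → rash]; (9) [hydration_advised → high_risk]. Adds start_antiviral, rash, high_risk.
start_antiviral first appears in round 4.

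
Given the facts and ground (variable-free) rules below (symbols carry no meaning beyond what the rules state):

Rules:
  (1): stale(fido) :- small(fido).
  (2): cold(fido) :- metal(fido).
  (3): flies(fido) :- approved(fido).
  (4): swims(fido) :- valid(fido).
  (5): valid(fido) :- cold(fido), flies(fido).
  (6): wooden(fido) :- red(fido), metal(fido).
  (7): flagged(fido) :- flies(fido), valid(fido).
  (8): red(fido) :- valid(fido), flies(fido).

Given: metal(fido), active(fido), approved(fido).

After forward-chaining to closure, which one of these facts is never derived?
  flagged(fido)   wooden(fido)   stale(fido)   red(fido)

Round 1 — (2), (3), derive cold(fido), flies(fido).
Round 2 — (5), derive valid(fido).
Round 3 — (4), (7), (8), derive swims(fido), flagged(fido), red(fido).
Round 4 — (6), derive wooden(fido).
Derived: red(fido) (round 3), wooden(fido) (round 4), flagged(fido) (round 3). stale(fido) never appears in any round.

stale(fido)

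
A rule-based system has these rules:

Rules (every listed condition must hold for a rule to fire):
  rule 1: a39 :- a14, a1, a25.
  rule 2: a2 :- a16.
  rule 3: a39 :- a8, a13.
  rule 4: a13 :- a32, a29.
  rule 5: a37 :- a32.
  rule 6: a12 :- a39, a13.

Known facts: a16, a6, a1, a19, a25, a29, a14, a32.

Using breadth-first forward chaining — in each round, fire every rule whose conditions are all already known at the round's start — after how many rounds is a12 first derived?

2

Round 1 — rule 1, rule 2, rule 4, rule 5, derive a39, a2, a13, a37.
Round 2 — rule 6, derive a12.
a12 first appears in round 2.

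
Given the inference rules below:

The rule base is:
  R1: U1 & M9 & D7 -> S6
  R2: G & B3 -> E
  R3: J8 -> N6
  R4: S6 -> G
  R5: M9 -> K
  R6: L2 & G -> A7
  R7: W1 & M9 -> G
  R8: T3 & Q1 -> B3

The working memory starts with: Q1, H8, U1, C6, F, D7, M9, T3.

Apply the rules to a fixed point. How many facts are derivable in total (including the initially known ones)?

13

Round 1 fires R1, R5, R8, giving S6, K, B3.
Round 2 fires R4, giving G.
Round 3 fires R2, giving E.
Closure: {B3, C6, D7, E, F, G, H8, K, M9, Q1, S6, T3, U1} — 13 facts.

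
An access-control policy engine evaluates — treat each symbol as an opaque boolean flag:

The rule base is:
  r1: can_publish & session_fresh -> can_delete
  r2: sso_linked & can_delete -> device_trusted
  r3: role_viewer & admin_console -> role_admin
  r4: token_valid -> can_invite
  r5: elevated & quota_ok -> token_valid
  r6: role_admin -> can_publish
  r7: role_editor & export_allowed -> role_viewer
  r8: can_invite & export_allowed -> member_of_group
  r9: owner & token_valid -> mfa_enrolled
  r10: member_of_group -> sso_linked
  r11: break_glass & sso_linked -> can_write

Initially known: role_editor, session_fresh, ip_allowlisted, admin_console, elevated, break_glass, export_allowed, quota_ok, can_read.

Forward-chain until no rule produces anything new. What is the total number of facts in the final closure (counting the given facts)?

Round 1: r5 [elevated & quota_ok -> token_valid]; r7 [role_editor & export_allowed -> role_viewer]. New: token_valid, role_viewer.
Round 2: r3 [role_viewer & admin_console -> role_admin]; r4 [token_valid -> can_invite]. New: role_admin, can_invite.
Round 3: r6 [role_admin -> can_publish]; r8 [can_invite & export_allowed -> member_of_group]. New: can_publish, member_of_group.
Round 4: r1 [can_publish & session_fresh -> can_delete]; r10 [member_of_group -> sso_linked]. New: can_delete, sso_linked.
Round 5: r2 [sso_linked & can_delete -> device_trusted]; r11 [break_glass & sso_linked -> can_write]. New: device_trusted, can_write.
Closure: {admin_console, break_glass, can_delete, can_invite, can_publish, can_read, can_write, device_trusted, elevated, export_allowed, ip_allowlisted, member_of_group, quota_ok, role_admin, role_editor, role_viewer, session_fresh, sso_linked, token_valid} — 19 facts.

19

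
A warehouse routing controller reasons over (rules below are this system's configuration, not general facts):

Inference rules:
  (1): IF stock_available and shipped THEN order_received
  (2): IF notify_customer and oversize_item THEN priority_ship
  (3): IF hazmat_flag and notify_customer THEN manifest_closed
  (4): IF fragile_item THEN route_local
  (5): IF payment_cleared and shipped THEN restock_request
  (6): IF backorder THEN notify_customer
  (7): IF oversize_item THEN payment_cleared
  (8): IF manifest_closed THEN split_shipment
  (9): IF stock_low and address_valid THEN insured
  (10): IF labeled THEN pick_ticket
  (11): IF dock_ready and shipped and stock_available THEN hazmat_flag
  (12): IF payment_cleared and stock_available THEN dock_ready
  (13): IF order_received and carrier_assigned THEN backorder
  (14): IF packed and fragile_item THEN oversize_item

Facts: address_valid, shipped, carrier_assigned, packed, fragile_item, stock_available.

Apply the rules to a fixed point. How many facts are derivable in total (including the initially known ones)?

Round 1 fires (1), (4), (14), giving order_received, route_local, oversize_item.
Round 2 fires (7), (13), giving payment_cleared, backorder.
Round 3 fires (5), (6), (12), giving restock_request, notify_customer, dock_ready.
Round 4 fires (2), (11), giving priority_ship, hazmat_flag.
Round 5 fires (3), giving manifest_closed.
Round 6 fires (8), giving split_shipment.
Closure: {address_valid, backorder, carrier_assigned, dock_ready, fragile_item, hazmat_flag, manifest_closed, notify_customer, order_received, oversize_item, packed, payment_cleared, priority_ship, restock_request, route_local, shipped, split_shipment, stock_available} — 18 facts.

18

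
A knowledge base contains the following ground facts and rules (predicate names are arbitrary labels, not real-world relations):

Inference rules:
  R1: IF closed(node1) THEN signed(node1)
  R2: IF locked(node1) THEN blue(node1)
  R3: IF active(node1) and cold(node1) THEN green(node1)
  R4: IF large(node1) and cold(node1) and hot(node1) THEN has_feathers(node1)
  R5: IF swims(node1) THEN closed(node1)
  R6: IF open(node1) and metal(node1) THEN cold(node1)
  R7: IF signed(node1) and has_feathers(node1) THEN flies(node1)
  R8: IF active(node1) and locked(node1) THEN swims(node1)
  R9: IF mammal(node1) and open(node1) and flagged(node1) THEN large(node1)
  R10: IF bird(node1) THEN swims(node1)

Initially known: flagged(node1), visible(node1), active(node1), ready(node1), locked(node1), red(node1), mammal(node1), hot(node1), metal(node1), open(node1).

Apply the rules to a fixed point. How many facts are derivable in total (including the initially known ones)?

Round 1: R2 [IF locked(node1) THEN blue(node1)]; R6 [IF open(node1) and metal(node1) THEN cold(node1)]; R8 [IF active(node1) and locked(node1) THEN swims(node1)]; R9 [IF mammal(node1) and open(node1) and flagged(node1) THEN large(node1)]. Adds blue(node1), cold(node1), swims(node1), large(node1).
Round 2: R3 [IF active(node1) and cold(node1) THEN green(node1)]; R4 [IF large(node1) and cold(node1) and hot(node1) THEN has_feathers(node1)]; R5 [IF swims(node1) THEN closed(node1)]. Adds green(node1), has_feathers(node1), closed(node1).
Round 3: R1 [IF closed(node1) THEN signed(node1)]. Adds signed(node1).
Round 4: R7 [IF signed(node1) and has_feathers(node1) THEN flies(node1)]. Adds flies(node1).
Closure: {active(node1), blue(node1), closed(node1), cold(node1), flagged(node1), flies(node1), green(node1), has_feathers(node1), hot(node1), large(node1), locked(node1), mammal(node1), metal(node1), open(node1), ready(node1), red(node1), signed(node1), swims(node1), visible(node1)} — 19 facts.

19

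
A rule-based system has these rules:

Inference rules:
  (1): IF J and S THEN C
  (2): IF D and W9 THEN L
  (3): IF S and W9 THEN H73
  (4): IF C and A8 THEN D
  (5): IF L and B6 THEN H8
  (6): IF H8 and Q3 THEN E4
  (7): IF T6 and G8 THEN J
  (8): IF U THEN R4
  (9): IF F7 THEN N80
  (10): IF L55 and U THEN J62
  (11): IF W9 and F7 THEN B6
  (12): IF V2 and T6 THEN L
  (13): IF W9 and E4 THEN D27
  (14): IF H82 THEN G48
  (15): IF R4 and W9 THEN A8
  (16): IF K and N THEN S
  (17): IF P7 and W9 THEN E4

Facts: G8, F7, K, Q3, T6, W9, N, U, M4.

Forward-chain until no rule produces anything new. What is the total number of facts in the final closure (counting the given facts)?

22

Round 1: (7) [IF T6 and G8 THEN J]; (8) [IF U THEN R4]; (9) [IF F7 THEN N80]; (11) [IF W9 and F7 THEN B6]; (16) [IF K and N THEN S]. Adds J, R4, N80, B6, S.
Round 2: (1) [IF J and S THEN C]; (3) [IF S and W9 THEN H73]; (15) [IF R4 and W9 THEN A8]. Adds C, H73, A8.
Round 3: (4) [IF C and A8 THEN D]. Adds D.
Round 4: (2) [IF D and W9 THEN L]. Adds L.
Round 5: (5) [IF L and B6 THEN H8]. Adds H8.
Round 6: (6) [IF H8 and Q3 THEN E4]. Adds E4.
Round 7: (13) [IF W9 and E4 THEN D27]. Adds D27.
Closure: {A8, B6, C, D, D27, E4, F7, G8, H73, H8, J, K, L, M4, N, N80, Q3, R4, S, T6, U, W9} — 22 facts.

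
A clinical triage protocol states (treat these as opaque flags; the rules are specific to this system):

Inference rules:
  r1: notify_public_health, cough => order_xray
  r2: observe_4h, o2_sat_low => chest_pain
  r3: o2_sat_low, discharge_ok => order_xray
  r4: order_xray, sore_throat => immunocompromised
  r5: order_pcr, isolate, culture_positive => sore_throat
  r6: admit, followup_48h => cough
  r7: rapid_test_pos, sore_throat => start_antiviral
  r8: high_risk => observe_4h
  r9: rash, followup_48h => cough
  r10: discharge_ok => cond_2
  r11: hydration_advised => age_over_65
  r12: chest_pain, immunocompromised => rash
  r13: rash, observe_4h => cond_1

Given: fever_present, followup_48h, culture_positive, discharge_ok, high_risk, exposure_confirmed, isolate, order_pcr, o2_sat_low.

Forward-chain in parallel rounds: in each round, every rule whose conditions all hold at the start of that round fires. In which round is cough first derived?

4

Round 1 fires r3, r5, r8, r10, giving order_xray, sore_throat, observe_4h, cond_2.
Round 2 fires r2, r4, giving chest_pain, immunocompromised.
Round 3 fires r12, giving rash.
Round 4 fires r9, r13, giving cough, cond_1.
cough first appears in round 4.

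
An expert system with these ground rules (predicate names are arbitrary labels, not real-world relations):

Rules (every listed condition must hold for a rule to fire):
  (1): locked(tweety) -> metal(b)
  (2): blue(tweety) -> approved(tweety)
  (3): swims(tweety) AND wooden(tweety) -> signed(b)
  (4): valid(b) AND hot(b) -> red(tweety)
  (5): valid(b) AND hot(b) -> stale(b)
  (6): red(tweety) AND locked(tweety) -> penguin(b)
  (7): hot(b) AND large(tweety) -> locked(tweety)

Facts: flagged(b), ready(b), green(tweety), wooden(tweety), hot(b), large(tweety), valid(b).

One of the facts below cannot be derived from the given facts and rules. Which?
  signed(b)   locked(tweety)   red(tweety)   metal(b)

Round 1: (4) [valid(b) AND hot(b) -> red(tweety)]; (5) [valid(b) AND hot(b) -> stale(b)]; (7) [hot(b) AND large(tweety) -> locked(tweety)]. New: red(tweety), stale(b), locked(tweety).
Round 2: (1) [locked(tweety) -> metal(b)]; (6) [red(tweety) AND locked(tweety) -> penguin(b)]. New: metal(b), penguin(b).
Derived: locked(tweety) (round 1), red(tweety) (round 1), metal(b) (round 2). signed(b) never appears in any round.

signed(b)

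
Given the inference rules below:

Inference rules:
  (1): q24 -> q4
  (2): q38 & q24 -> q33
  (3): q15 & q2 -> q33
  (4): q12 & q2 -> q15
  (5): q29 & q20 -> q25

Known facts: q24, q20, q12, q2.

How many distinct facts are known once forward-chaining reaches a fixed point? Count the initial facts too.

7

[1] (1) [q24 -> q4]; (4) [q12 & q2 -> q15]. ⇒ new: q4, q15.
[2] (3) [q15 & q2 -> q33]. ⇒ new: q33.
Closure: {q12, q15, q2, q20, q24, q33, q4} — 7 facts.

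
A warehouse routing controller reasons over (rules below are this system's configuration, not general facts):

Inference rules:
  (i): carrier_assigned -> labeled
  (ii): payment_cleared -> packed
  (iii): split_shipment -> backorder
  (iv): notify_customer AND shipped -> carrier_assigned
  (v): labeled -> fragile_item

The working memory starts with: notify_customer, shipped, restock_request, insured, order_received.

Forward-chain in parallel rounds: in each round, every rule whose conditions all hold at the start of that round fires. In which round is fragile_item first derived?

3

Round 1: (iv) [notify_customer AND shipped -> carrier_assigned]. Adds carrier_assigned.
Round 2: (i) [carrier_assigned -> labeled]. Adds labeled.
Round 3: (v) [labeled -> fragile_item]. Adds fragile_item.
fragile_item first appears in round 3.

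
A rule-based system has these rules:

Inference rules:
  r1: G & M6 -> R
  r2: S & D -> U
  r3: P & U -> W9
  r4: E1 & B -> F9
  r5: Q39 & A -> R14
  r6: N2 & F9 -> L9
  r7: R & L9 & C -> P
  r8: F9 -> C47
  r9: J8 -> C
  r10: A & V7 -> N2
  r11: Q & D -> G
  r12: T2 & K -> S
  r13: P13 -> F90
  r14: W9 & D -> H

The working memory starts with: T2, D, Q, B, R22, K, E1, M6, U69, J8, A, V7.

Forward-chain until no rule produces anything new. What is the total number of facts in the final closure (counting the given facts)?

24

[1] r4 [E1 & B -> F9]; r9 [J8 -> C]; r10 [A & V7 -> N2]; r11 [Q & D -> G]; r12 [T2 & K -> S]. ⇒ new: F9, C, N2, G, S.
[2] r1 [G & M6 -> R]; r2 [S & D -> U]; r6 [N2 & F9 -> L9]; r8 [F9 -> C47]. ⇒ new: R, U, L9, C47.
[3] r7 [R & L9 & C -> P]. ⇒ new: P.
[4] r3 [P & U -> W9]. ⇒ new: W9.
[5] r14 [W9 & D -> H]. ⇒ new: H.
Closure: {A, B, C, C47, D, E1, F9, G, H, J8, K, L9, M6, N2, P, Q, R, R22, S, T2, U, U69, V7, W9} — 24 facts.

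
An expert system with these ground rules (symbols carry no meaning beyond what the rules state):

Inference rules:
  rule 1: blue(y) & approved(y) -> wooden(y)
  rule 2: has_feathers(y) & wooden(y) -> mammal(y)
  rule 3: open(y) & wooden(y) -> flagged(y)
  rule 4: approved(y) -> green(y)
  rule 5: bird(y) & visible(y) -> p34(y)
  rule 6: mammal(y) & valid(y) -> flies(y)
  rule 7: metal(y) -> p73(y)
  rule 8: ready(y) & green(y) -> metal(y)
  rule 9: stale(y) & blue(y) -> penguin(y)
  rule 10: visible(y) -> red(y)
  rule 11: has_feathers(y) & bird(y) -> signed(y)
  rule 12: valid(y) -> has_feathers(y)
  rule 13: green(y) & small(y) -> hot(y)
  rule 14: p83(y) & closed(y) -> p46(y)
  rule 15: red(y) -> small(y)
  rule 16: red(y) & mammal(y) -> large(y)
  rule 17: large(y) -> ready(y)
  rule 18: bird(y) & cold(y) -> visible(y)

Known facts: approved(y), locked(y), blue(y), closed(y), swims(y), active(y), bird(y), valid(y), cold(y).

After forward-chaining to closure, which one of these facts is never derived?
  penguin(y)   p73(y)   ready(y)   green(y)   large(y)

penguin(y)

Round 1 — rule 1, rule 4, rule 12, rule 18, derive wooden(y), green(y), has_feathers(y), visible(y).
Round 2 — rule 2, rule 5, rule 10, rule 11, derive mammal(y), p34(y), red(y), signed(y).
Round 3 — rule 6, rule 15, rule 16, derive flies(y), small(y), large(y).
Round 4 — rule 13, rule 17, derive hot(y), ready(y).
Round 5 — rule 8, derive metal(y).
Round 6 — rule 7, derive p73(y).
Derived: ready(y) (round 4), p73(y) (round 6), large(y) (round 3), green(y) (round 1). penguin(y) never appears in any round.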